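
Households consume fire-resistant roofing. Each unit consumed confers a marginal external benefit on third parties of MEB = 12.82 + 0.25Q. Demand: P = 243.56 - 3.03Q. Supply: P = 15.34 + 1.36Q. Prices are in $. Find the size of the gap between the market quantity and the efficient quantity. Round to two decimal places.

6.24 units

Market equilibrium (private): 15.34 + 1.36Q = 243.56 - 3.03Q → Q_m = 51.9863.
Social marginal benefit = demand + MEB = 256.38 - 2.78Q.
Set SMB = MC: 256.38 - 2.78Q = 15.34 + 1.36Q → Q* = 58.2222.
Gap = |51.9863 − 58.2222| = 6.2359.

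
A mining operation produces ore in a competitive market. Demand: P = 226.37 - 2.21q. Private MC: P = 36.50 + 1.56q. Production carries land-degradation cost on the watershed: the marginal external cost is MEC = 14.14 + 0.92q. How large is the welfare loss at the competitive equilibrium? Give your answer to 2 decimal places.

DWL = 389.89

Market equilibrium (private): 36.50 + 1.56q = 226.37 - 2.21q → q_m = 50.3634.
Social marginal cost = private MC + MEC = 50.64 + 2.48q.
Set SMC = demand: 50.64 + 2.48q = 226.37 - 2.21q → q* = 37.4691.
The loss is the area between SMC and demand from q* to q_m; with linear curves that's a triangle of height MEC(q_m).
DWL = ½ × 12.8943 × 60.4743 = 389.8869.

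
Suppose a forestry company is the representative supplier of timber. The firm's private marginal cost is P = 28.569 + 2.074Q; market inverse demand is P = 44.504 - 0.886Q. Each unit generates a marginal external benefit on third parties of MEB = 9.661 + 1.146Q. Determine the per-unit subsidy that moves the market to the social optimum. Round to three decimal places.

Social marginal cost = private MC − MEB = 18.908 + 0.928Q.
Set SMC = demand: 18.908 + 0.928Q = 44.504 - 0.886Q → Q* = 14.1103.
The Pigouvian subsidy equals MEB at Q*: 9.661 + 1.146×14.1103 = 25.8314.

subsidy = 25.831 per unit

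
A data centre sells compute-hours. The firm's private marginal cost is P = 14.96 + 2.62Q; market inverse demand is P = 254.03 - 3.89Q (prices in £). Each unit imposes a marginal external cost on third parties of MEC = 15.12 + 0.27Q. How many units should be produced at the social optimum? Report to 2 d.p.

Social marginal cost = private MC + MEC = 30.08 + 2.89Q.
Set SMC = demand: 30.08 + 2.89Q = 254.03 - 3.89Q → Q* = 33.0310.

Q* = 33.03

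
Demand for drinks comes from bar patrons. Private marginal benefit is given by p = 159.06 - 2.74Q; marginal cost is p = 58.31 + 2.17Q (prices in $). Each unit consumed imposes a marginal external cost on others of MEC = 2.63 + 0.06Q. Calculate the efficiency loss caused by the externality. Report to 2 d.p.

Market equilibrium (private): 58.31 + 2.17Q = 159.06 - 2.74Q → Q_m = 20.5193.
Social marginal benefit = demand − MEC = 156.43 - 2.80Q.
Set SMB = MC: 156.43 - 2.80Q = 58.31 + 2.17Q → Q* = 19.7425.
The welfare-loss triangle has base |Q_m − Q*| and height MEC(Q_m) (the vertical gap between SMB and MC is zero at Q* and MEC at Q_m).
DWL = ½ × 0.7768 × 3.8612 = 1.4997.

DWL = $1.50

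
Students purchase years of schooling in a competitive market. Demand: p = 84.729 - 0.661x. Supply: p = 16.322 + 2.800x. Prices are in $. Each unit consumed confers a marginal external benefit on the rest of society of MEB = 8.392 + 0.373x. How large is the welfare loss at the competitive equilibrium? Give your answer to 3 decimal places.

Market equilibrium (private): 16.322 + 2.800x = 84.729 - 0.661x → x_m = 19.7651.
Social marginal benefit = demand + MEB = 93.121 - 0.288x.
Set SMB = MC: 93.121 - 0.288x = 16.322 + 2.800x → x* = 24.8701.
The welfare-loss triangle has base |x_m − x*| and height MEB(x_m) (the vertical gap between SMB and MC is zero at x* and MEB at x_m).
DWL = ½ × 5.1050 × 15.7644 = 40.2386.

DWL = $40.239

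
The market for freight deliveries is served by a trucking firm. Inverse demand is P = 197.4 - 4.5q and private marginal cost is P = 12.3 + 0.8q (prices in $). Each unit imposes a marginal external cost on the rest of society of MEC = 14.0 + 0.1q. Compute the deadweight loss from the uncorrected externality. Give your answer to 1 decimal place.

DWL = $28.3

Market equilibrium (private): 12.3 + 0.8q = 197.4 - 4.5q → q_m = 34.9245.
Social marginal cost = private MC + MEC = 26.3 + 0.9q.
Set SMC = demand: 26.3 + 0.9q = 197.4 - 4.5q → q* = 31.6852.
The welfare-loss triangle has base |q_m − q*| and height MEC(q_m) (the vertical gap between SMC and demand is zero at q* and MEC at q_m).
DWL = ½ × 3.2393 × 17.4925 = 28.3317.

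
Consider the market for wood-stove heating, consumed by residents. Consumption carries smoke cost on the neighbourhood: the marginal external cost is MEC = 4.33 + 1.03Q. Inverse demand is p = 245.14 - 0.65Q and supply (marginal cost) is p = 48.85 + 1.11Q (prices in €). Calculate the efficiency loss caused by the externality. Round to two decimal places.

DWL = €2546.53

Market equilibrium (private): 48.85 + 1.11Q = 245.14 - 0.65Q → Q_m = 111.5284.
Social marginal benefit = demand − MEC = 240.81 - 1.68Q.
Set SMB = MC: 240.81 - 1.68Q = 48.85 + 1.11Q → Q* = 68.8029.
The welfare-loss triangle has base |Q_m − Q*| and height MEC(Q_m) (the vertical gap between SMB and MC is zero at Q* and MEC at Q_m).
DWL = ½ × 42.7255 × 119.2043 = 2546.5317.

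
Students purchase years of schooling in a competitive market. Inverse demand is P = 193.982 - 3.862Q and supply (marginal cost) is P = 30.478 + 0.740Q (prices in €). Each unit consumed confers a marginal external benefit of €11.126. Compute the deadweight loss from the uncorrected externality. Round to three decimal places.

DWL = €13.449

Market equilibrium (private): 30.478 + 0.740Q = 193.982 - 3.862Q → Q_m = 35.5289.
Social marginal benefit = demand + MEB = 205.108 - 3.862Q.
Set SMB = MC: 205.108 - 3.862Q = 30.478 + 0.740Q → Q* = 37.9465.
The welfare-loss triangle has base |Q_m − Q*| and height MEB(Q_m) (the vertical gap between SMB and MC is zero at Q* and MEB at Q_m).
DWL = ½ × 2.4176 × 11.1260 = 13.4491.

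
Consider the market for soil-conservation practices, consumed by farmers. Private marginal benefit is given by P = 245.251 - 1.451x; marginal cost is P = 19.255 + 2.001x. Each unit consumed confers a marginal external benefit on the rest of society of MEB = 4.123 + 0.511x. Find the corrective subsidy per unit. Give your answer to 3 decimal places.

Social marginal benefit = demand + MEB = 249.374 - 0.940x.
Set SMB = MC: 249.374 - 0.940x = 19.255 + 2.001x → x* = 78.2452.
The Pigouvian subsidy equals MEB at x*: 4.123 + 0.511×78.2452 = 44.1063.

subsidy = 44.106 per unit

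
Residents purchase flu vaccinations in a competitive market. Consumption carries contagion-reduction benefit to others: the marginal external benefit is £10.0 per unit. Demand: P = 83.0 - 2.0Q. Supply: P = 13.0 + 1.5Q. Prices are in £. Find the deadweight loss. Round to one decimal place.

Market equilibrium (private): 13.0 + 1.5Q = 83.0 - 2.0Q → Q_m = 20.0000.
Social marginal benefit = demand + MEB = 93.0 - 2.0Q.
Set SMB = MC: 93.0 - 2.0Q = 13.0 + 1.5Q → Q* = 22.8571.
Between Q* and Q_m the wedge SMB − MC runs linearly from 0 to MEB(Q_m), so the loss is a triangle.
DWL = ½ × 2.8571 × 10.0000 = 14.2855.

DWL = £14.3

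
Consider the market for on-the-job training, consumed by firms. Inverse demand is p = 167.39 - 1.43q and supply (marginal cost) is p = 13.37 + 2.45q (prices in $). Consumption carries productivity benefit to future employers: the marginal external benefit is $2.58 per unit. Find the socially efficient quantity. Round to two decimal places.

Social marginal benefit = demand + MEB = 169.97 - 1.43q.
Set SMB = MC: 169.97 - 1.43q = 13.37 + 2.45q → q* = 40.3608.

q* = 40.36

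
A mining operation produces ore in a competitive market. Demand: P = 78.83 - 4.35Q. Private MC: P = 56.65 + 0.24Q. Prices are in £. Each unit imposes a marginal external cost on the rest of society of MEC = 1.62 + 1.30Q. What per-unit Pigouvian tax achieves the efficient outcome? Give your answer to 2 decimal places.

tax = £6.16 per unit

Social marginal cost = private MC + MEC = 58.27 + 1.54Q.
Set SMC = demand: 58.27 + 1.54Q = 78.83 - 4.35Q → Q* = 3.4907.
The Pigouvian tax equals MEC at Q*: 1.62 + 1.30×3.4907 = 6.1579.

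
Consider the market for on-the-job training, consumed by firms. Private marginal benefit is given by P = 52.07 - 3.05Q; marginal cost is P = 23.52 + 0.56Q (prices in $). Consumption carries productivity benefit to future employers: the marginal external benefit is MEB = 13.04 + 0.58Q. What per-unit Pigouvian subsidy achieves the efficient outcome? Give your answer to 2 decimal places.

subsidy = $21.00 per unit

Social marginal benefit = demand + MEB = 65.11 - 2.47Q.
Set SMB = MC: 65.11 - 2.47Q = 23.52 + 0.56Q → Q* = 13.7261.
The Pigouvian subsidy equals MEB at Q*: 13.04 + 0.58×13.7261 = 21.0011.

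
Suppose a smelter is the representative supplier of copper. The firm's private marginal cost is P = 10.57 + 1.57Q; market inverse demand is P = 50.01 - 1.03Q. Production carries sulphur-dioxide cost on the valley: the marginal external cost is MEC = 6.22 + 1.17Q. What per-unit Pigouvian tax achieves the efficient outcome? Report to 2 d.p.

Social marginal cost = private MC + MEC = 16.79 + 2.74Q.
Set SMC = demand: 16.79 + 2.74Q = 50.01 - 1.03Q → Q* = 8.8117.
The Pigouvian tax equals MEC at Q*: 6.22 + 1.17×8.8117 = 16.5297.

tax = 16.53 per unit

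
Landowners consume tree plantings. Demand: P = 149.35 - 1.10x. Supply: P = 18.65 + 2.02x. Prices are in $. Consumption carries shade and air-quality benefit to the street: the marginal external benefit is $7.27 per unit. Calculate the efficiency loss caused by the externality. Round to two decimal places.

Market equilibrium (private): 18.65 + 2.02x = 149.35 - 1.10x → x_m = 41.8910.
Social marginal benefit = demand + MEB = 156.62 - 1.10x.
Set SMB = MC: 156.62 - 1.10x = 18.65 + 2.02x → x* = 44.2212.
Between x* and x_m the wedge SMB − MC runs linearly from 0 to MEB(x_m), so the loss is a triangle.
DWL = ½ × 2.3302 × 7.2700 = 8.4703.

DWL = $8.47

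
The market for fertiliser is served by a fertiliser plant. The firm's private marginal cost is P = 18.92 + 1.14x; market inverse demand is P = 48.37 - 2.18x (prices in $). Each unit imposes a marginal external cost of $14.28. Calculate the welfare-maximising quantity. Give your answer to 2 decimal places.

x* = 4.57

Social marginal cost = private MC + MEC = 33.20 + 1.14x.
Set SMC = demand: 33.20 + 1.14x = 48.37 - 2.18x → x* = 4.5693.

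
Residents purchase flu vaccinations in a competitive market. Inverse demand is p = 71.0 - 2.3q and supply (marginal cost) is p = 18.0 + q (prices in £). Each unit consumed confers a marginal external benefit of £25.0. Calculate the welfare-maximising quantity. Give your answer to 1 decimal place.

q* = 23.6

Social marginal benefit = demand + MEB = 96.0 - 2.3q.
Set SMB = MC: 96.0 - 2.3q = 18.0 + q → q* = 23.6364.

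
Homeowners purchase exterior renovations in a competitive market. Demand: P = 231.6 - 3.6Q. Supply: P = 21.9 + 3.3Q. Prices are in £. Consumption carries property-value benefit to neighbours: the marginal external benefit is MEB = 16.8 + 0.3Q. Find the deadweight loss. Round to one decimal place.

DWL = £50.9

Market equilibrium (private): 21.9 + 3.3Q = 231.6 - 3.6Q → Q_m = 30.3913.
Social marginal benefit = demand + MEB = 248.4 - 3.3Q.
Set SMB = MC: 248.4 - 3.3Q = 21.9 + 3.3Q → Q* = 34.3182.
The welfare-loss triangle has base |Q_m − Q*| and height MEB(Q_m) (the vertical gap between SMB and MC is zero at Q* and MEB at Q_m).
DWL = ½ × 3.9269 × 25.9174 = 50.8875.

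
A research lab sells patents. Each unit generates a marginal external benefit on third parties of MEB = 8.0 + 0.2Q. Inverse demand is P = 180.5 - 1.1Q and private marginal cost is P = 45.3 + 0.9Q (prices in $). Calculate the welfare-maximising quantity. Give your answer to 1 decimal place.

Social marginal cost = private MC − MEB = 37.3 + 0.7Q.
Set SMC = demand: 37.3 + 0.7Q = 180.5 - 1.1Q → Q* = 79.5556.

Q* = 79.6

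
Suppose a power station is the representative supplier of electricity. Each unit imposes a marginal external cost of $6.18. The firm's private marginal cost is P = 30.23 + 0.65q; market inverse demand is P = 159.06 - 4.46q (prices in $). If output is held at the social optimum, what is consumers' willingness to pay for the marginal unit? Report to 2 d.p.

P = $52.01

Social marginal cost = private MC + MEC = 36.41 + 0.65q.
Set SMC = demand: 36.41 + 0.65q = 159.06 - 4.46q → q* = 24.0020.
Consumer price on the demand curve at q*: 159.06 − 4.46×24.0020 = 52.0111.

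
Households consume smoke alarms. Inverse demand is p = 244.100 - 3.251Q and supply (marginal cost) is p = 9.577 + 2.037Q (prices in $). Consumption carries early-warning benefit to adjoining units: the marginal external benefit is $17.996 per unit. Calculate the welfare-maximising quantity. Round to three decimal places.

Social marginal benefit = demand + MEB = 262.096 - 3.251Q.
Set SMB = MC: 262.096 - 3.251Q = 9.577 + 2.037Q → Q* = 47.7532.

Q* = 47.753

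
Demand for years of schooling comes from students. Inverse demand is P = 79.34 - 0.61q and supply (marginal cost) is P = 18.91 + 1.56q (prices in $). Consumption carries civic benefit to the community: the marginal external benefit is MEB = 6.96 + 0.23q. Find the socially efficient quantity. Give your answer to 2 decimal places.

q* = 34.74

Social marginal benefit = demand + MEB = 86.30 - 0.38q.
Set SMB = MC: 86.30 - 0.38q = 18.91 + 1.56q → q* = 34.7371.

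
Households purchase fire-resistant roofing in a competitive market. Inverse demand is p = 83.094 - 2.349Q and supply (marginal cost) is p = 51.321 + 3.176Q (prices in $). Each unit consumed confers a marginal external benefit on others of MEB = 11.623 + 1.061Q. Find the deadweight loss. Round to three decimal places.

Market equilibrium (private): 51.321 + 3.176Q = 83.094 - 2.349Q → Q_m = 5.7508.
Social marginal benefit = demand + MEB = 94.717 - 1.288Q.
Set SMB = MC: 94.717 - 1.288Q = 51.321 + 3.176Q → Q* = 9.7213.
The welfare-loss triangle has base |Q_m − Q*| and height MEB(Q_m) (the vertical gap between SMB and MC is zero at Q* and MEB at Q_m).
DWL = ½ × 3.9705 × 17.7246 = 35.1878.

DWL = $35.188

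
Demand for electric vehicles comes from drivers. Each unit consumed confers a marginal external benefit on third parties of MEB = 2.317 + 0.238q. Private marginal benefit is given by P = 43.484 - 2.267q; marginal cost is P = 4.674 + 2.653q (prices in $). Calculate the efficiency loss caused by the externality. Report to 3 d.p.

Market equilibrium (private): 4.674 + 2.653q = 43.484 - 2.267q → q_m = 7.8882.
Social marginal benefit = demand + MEB = 45.801 - 2.029q.
Set SMB = MC: 45.801 - 2.029q = 4.674 + 2.653q → q* = 8.7841.
The loss is the area between SMB and MC from q* to q_m; with linear curves that's a triangle of height MEB(q_m).
DWL = ½ × 0.8959 × 4.1944 = 1.8789.

DWL = $1.879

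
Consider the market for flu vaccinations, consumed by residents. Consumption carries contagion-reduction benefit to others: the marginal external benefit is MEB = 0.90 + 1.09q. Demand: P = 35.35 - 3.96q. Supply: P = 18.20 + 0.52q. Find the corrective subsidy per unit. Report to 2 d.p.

subsidy = 6.70 per unit

Social marginal benefit = demand + MEB = 36.25 - 2.87q.
Set SMB = MC: 36.25 - 2.87q = 18.20 + 0.52q → q* = 5.3245.
The Pigouvian subsidy equals MEB at q*: 0.90 + 1.09×5.3245 = 6.7037.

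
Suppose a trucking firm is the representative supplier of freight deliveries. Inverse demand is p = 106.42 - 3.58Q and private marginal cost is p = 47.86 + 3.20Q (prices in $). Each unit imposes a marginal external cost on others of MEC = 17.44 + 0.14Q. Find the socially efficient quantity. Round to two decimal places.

Social marginal cost = private MC + MEC = 65.30 + 3.34Q.
Set SMC = demand: 65.30 + 3.34Q = 106.42 - 3.58Q → Q* = 5.9422.

Q* = 5.94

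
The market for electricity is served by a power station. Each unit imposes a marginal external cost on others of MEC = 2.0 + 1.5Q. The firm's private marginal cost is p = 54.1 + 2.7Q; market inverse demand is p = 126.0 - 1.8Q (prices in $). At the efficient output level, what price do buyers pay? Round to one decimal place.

P = $105.0

Social marginal cost = private MC + MEC = 56.1 + 4.2Q.
Set SMC = demand: 56.1 + 4.2Q = 126.0 - 1.8Q → Q* = 11.6500.
Consumer price on the demand curve at Q*: 126.0 − 1.8×11.6500 = 105.0300.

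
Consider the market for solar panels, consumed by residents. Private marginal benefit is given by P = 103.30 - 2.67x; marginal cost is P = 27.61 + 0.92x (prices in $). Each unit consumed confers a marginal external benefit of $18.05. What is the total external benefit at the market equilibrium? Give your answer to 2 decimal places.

Market equilibrium (private): 27.61 + 0.92x = 103.30 - 2.67x → x_m = 21.0836.
Total external benefit = MEB × x_m = 18.05 × 21.0836 = 380.5590.

$380.56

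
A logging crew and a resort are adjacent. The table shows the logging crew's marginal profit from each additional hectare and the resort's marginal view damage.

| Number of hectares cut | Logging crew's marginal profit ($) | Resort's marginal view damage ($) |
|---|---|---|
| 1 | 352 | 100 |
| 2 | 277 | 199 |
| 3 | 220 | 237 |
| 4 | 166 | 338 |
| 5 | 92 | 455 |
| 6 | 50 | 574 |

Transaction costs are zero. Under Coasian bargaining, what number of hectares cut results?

Bargaining reaches the level where marginal profit last exceeds marginal view damage.
That holds through level 2 (277 ≥ 199) but not at 3 (220 < 237).

2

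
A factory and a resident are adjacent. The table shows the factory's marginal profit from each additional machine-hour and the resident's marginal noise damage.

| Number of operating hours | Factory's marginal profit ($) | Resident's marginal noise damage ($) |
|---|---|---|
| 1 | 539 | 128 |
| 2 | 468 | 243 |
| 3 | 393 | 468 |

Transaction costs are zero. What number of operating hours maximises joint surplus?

Bargaining reaches the level where marginal profit last exceeds marginal noise damage.
That holds through level 2 (468 ≥ 243) but not at 3 (393 < 468).

2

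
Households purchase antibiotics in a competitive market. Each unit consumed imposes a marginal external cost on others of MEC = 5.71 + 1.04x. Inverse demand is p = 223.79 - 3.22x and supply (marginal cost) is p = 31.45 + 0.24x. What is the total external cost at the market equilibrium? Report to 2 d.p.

1924.32

Market equilibrium (private): 31.45 + 0.24x = 223.79 - 3.22x → x_m = 55.5896.
Total external cost = ∫₀^{x_m} (5.71 + 1.04x) dx = 5.71×55.5896 + ½×1.04×55.5896² = 1924.3225.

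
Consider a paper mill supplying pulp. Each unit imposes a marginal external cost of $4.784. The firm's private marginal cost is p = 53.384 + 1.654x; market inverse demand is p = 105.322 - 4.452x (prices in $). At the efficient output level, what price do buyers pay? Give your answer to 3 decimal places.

P = $70.941

Social marginal cost = private MC + MEC = 58.168 + 1.654x.
Set SMC = demand: 58.168 + 1.654x = 105.322 - 4.452x → x* = 7.7226.
Consumer price on the demand curve at x*: 105.322 − 4.452×7.7226 = 70.9410.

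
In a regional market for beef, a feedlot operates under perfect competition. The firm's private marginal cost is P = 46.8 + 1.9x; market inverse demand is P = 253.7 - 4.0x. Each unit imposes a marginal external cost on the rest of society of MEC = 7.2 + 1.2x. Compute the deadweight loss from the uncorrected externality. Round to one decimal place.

DWL = 171.0

Market equilibrium (private): 46.8 + 1.9x = 253.7 - 4.0x → x_m = 35.0678.
Social marginal cost = private MC + MEC = 54.0 + 3.1x.
Set SMC = demand: 54.0 + 3.1x = 253.7 - 4.0x → x* = 28.1268.
Height of the DWL triangle at x_m is SMC(x_m) − demand(x_m) = MEC(x_m) = 49.2814.
DWL = ½ × 6.9410 × 49.2814 = 171.0311.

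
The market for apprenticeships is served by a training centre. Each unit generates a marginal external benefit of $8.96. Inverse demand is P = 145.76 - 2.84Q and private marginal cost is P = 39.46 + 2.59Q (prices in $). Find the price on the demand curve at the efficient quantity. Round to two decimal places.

Social marginal cost = private MC − MEB = 30.50 + 2.59Q.
Set SMC = demand: 30.50 + 2.59Q = 145.76 - 2.84Q → Q* = 21.2265.
Consumer price on the demand curve at Q*: 145.76 − 2.84×21.2265 = 85.4767.

P = $85.48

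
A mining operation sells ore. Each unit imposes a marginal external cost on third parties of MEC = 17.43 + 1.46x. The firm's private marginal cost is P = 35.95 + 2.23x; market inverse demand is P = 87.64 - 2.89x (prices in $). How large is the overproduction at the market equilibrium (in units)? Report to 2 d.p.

4.89 units

Market equilibrium (private): 35.95 + 2.23x = 87.64 - 2.89x → x_m = 10.0957.
Social marginal cost = private MC + MEC = 53.38 + 3.69x.
Set SMC = demand: 53.38 + 3.69x = 87.64 - 2.89x → x* = 5.2067.
Gap = |10.0957 − 5.2067| = 4.8890.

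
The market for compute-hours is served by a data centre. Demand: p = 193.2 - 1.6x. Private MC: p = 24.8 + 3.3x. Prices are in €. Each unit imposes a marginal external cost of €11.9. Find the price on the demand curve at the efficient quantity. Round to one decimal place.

P = €142.1

Social marginal cost = private MC + MEC = 36.7 + 3.3x.
Set SMC = demand: 36.7 + 3.3x = 193.2 - 1.6x → x* = 31.9388.
Consumer price on the demand curve at x*: 193.2 − 1.6×31.9388 = 142.0979.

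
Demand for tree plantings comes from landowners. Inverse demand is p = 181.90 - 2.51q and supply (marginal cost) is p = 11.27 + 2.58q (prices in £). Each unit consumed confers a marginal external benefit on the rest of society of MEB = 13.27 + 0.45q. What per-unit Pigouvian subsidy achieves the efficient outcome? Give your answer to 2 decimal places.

subsidy = £31.11 per unit

Social marginal benefit = demand + MEB = 195.17 - 2.06q.
Set SMB = MC: 195.17 - 2.06q = 11.27 + 2.58q → q* = 39.6336.
The Pigouvian subsidy equals MEB at q*: 13.27 + 0.45×39.6336 = 31.1051.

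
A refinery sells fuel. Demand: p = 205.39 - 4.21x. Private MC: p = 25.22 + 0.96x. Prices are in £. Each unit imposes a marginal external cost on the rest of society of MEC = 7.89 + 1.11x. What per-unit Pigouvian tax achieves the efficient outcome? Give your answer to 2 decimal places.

Social marginal cost = private MC + MEC = 33.11 + 2.07x.
Set SMC = demand: 33.11 + 2.07x = 205.39 - 4.21x → x* = 27.4331.
The Pigouvian tax equals MEC at x*: 7.89 + 1.11×27.4331 = 38.3407.

tax = £38.34 per unit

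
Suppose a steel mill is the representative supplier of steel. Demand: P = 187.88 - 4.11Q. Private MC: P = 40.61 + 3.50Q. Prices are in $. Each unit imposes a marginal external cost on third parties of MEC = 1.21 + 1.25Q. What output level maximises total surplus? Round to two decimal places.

Q* = 16.49

Social marginal cost = private MC + MEC = 41.82 + 4.75Q.
Set SMC = demand: 41.82 + 4.75Q = 187.88 - 4.11Q → Q* = 16.4853.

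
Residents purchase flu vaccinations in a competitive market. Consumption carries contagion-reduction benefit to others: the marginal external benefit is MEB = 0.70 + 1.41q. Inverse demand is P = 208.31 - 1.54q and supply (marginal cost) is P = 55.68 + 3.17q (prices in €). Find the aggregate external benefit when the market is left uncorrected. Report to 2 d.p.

€763.02

Market equilibrium (private): 55.68 + 3.17q = 208.31 - 1.54q → q_m = 32.4055.
Total external benefit = ∫₀^{q_m} (0.70 + 1.41q) dq = 0.70×32.4055 + ½×1.41×32.4055² = 763.0159.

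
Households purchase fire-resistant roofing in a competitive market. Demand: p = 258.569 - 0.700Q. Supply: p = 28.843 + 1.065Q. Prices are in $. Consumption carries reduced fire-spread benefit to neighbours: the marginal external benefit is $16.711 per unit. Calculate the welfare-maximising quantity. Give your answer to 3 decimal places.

Q* = 139.624

Social marginal benefit = demand + MEB = 275.280 - 0.700Q.
Set SMB = MC: 275.280 - 0.700Q = 28.843 + 1.065Q → Q* = 139.6244.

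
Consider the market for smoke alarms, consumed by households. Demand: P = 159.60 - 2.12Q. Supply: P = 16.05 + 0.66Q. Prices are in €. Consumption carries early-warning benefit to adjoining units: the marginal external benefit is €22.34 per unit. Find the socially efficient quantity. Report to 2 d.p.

Q* = 59.67

Social marginal benefit = demand + MEB = 181.94 - 2.12Q.
Set SMB = MC: 181.94 - 2.12Q = 16.05 + 0.66Q → Q* = 59.6727.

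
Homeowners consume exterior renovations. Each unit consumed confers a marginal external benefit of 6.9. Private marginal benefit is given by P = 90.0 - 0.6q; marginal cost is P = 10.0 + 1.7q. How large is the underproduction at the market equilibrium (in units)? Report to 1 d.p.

3.0 units

Market equilibrium (private): 10.0 + 1.7q = 90.0 - 0.6q → q_m = 34.7826.
Social marginal benefit = demand + MEB = 96.9 - 0.6q.
Set SMB = MC: 96.9 - 0.6q = 10.0 + 1.7q → q* = 37.7826.
Gap = |34.7826 − 37.7826| = 3.0000.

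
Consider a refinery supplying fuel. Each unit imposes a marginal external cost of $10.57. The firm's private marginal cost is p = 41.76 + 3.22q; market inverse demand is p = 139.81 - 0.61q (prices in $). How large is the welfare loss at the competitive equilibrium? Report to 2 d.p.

DWL = $14.59

Market equilibrium (private): 41.76 + 3.22q = 139.81 - 0.61q → q_m = 25.6005.
Social marginal cost = private MC + MEC = 52.33 + 3.22q.
Set SMC = demand: 52.33 + 3.22q = 139.81 - 0.61q → q* = 22.8407.
The welfare-loss triangle has base |q_m − q*| and height MEC(q_m) (the vertical gap between SMC and demand is zero at q* and MEC at q_m).
DWL = ½ × 2.7598 × 10.5700 = 14.5855.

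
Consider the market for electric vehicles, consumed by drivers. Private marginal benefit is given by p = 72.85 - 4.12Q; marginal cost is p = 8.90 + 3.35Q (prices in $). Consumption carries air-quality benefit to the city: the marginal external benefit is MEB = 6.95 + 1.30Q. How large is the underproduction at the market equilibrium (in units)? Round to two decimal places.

2.93 units

Market equilibrium (private): 8.90 + 3.35Q = 72.85 - 4.12Q → Q_m = 8.5609.
Social marginal benefit = demand + MEB = 79.80 - 2.82Q.
Set SMB = MC: 79.80 - 2.82Q = 8.90 + 3.35Q → Q* = 11.4911.
Gap = |8.5609 − 11.4911| = 2.9302.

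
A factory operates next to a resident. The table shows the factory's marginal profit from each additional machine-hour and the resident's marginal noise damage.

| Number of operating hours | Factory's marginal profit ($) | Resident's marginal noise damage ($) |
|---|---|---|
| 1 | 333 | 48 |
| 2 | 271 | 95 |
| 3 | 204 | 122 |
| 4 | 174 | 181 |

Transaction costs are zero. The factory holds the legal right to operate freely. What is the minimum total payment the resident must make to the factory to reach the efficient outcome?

$174

Left alone the factory would choose level 4 (marginal profit stays positive).
Efficient level: k* = 3 (marginal profit ≥ marginal noise damage through 3).
The resident must at least cover the factory's forgone profit from cutting 4→3: 174 = 174.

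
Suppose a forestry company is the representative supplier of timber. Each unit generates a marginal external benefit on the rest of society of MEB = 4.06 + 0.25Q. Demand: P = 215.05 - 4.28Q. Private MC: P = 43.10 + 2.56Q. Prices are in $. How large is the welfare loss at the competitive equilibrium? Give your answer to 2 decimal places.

DWL = $8.12

Market equilibrium (private): 43.10 + 2.56Q = 215.05 - 4.28Q → Q_m = 25.1389.
Social marginal cost = private MC − MEB = 39.04 + 2.31Q.
Set SMC = demand: 39.04 + 2.31Q = 215.05 - 4.28Q → Q* = 26.7086.
Between Q* and Q_m the wedge demand − SMC runs linearly from 0 to MEB(Q_m), so the loss is a triangle.
DWL = ½ × 1.5697 × 10.3447 = 8.1190.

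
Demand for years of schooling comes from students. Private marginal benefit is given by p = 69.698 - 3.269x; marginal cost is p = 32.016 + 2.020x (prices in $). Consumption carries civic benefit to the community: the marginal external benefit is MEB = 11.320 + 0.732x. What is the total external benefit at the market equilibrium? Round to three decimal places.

Market equilibrium (private): 32.016 + 2.020x = 69.698 - 3.269x → x_m = 7.1246.
Total external benefit = ∫₀^{x_m} (11.320 + 0.732x) dx = 11.320×7.1246 + ½×0.732×7.1246² = 99.2286.

$99.229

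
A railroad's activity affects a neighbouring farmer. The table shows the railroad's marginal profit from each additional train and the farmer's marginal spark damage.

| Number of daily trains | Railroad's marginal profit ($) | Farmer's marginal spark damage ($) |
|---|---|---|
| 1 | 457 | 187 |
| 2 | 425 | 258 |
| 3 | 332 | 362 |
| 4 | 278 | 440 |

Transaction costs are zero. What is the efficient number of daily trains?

Bargaining reaches the level where marginal profit last exceeds marginal spark damage.
That holds through level 2 (425 ≥ 258) but not at 3 (332 < 362).

2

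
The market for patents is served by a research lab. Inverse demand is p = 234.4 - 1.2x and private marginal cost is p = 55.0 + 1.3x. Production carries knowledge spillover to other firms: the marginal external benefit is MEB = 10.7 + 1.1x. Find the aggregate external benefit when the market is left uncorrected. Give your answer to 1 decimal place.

3600.1

Market equilibrium (private): 55.0 + 1.3x = 234.4 - 1.2x → x_m = 71.7600.
Total external benefit = ∫₀^{x_m} (10.7 + 1.1x) dx = 10.7×71.7600 + ½×1.1×71.7600² = 3600.0557.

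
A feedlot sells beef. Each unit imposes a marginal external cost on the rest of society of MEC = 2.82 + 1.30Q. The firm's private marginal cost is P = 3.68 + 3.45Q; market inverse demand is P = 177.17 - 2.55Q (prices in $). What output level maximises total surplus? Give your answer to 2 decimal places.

Q* = 23.38

Social marginal cost = private MC + MEC = 6.50 + 4.75Q.
Set SMC = demand: 6.50 + 4.75Q = 177.17 - 2.55Q → Q* = 23.3795.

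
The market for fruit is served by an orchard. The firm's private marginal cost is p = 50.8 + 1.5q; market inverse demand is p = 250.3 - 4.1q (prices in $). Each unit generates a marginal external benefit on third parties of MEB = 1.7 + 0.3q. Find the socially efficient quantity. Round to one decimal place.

Social marginal cost = private MC − MEB = 49.1 + 1.2q.
Set SMC = demand: 49.1 + 1.2q = 250.3 - 4.1q → q* = 37.9623.

q* = 38.0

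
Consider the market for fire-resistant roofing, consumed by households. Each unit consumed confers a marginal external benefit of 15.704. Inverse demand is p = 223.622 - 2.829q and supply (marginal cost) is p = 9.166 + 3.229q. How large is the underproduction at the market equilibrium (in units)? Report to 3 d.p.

2.592 units

Market equilibrium (private): 9.166 + 3.229q = 223.622 - 2.829q → q_m = 35.4005.
Social marginal benefit = demand + MEB = 239.326 - 2.829q.
Set SMB = MC: 239.326 - 2.829q = 9.166 + 3.229q → q* = 37.9927.
Gap = |35.4005 − 37.9927| = 2.5922.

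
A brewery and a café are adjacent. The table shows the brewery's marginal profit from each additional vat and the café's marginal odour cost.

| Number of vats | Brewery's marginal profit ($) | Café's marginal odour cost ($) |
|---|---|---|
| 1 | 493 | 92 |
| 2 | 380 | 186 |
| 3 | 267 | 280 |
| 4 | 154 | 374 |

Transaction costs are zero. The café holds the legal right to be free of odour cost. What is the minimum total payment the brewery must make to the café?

Efficient level: marginal profit ≥ marginal odour cost through level 2, so k* = 2.
With the café holding the right, the brewery must at least compensate total damage at k*: 92 + 186 = 278.

$278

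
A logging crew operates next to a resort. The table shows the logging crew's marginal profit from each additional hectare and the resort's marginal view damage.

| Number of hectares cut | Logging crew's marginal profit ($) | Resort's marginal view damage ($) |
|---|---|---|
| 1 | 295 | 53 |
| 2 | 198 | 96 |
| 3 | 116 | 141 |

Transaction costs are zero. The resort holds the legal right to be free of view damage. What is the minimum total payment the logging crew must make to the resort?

$149

Efficient level: marginal profit ≥ marginal view damage through level 2, so k* = 2.
With the resort holding the right, the logging crew must at least compensate total damage at k*: 53 + 96 = 149.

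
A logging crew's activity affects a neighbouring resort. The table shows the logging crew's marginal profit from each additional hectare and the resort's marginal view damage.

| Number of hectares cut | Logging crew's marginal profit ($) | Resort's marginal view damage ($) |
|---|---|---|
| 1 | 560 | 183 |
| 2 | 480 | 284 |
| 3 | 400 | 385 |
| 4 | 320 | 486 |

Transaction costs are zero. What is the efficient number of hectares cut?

3

Bargaining reaches the level where marginal profit last exceeds marginal view damage.
That holds through level 3 (400 ≥ 385) but not at 4 (320 < 486).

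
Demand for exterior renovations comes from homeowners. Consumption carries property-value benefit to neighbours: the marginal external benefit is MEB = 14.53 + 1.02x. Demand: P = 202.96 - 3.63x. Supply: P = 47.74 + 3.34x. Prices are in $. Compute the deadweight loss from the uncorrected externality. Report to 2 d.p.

Market equilibrium (private): 47.74 + 3.34x = 202.96 - 3.63x → x_m = 22.2697.
Social marginal benefit = demand + MEB = 217.49 - 2.61x.
Set SMB = MC: 217.49 - 2.61x = 47.74 + 3.34x → x* = 28.5294.
The loss is the area between SMB and MC from x* to x_m; with linear curves that's a triangle of height MEB(x_m).
DWL = ½ × 6.2597 × 37.2451 = 116.5716.

DWL = $116.57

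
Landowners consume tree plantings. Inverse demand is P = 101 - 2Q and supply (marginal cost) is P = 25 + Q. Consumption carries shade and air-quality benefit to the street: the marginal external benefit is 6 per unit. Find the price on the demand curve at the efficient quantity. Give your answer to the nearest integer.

P = 46

Social marginal benefit = demand + MEB = 107 - 2Q.
Set SMB = MC: 107 - 2Q = 25 + Q → Q* = 27.3333.
Consumer price on the demand curve at Q*: 101 − 2×27.3333 = 46.3334.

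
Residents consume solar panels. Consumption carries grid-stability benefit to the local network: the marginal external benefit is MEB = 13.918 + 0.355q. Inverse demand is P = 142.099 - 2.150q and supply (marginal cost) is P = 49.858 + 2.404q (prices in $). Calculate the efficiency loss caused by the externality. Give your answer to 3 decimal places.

Market equilibrium (private): 49.858 + 2.404q = 142.099 - 2.150q → q_m = 20.2549.
Social marginal benefit = demand + MEB = 156.017 - 1.795q.
Set SMB = MC: 156.017 - 1.795q = 49.858 + 2.404q → q* = 25.2820.
Height of the DWL triangle at q_m is SMB(q_m) − MC(q_m) = MEB(q_m) = 21.1085.
DWL = ½ × 5.0271 × 21.1085 = 53.0573.

DWL = $53.057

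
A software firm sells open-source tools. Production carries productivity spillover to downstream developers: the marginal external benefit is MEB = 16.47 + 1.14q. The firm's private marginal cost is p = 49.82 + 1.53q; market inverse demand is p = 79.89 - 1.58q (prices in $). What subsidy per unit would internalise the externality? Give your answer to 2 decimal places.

Social marginal cost = private MC − MEB = 33.35 + 0.39q.
Set SMC = demand: 33.35 + 0.39q = 79.89 - 1.58q → q* = 23.6244.
The Pigouvian subsidy equals MEB at q*: 16.47 + 1.14×23.6244 = 43.4018.

subsidy = $43.40 per unit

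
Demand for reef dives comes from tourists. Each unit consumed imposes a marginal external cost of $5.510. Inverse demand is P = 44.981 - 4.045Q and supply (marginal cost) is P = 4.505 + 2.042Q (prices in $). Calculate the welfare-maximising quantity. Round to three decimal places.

Social marginal benefit = demand − MEC = 39.471 - 4.045Q.
Set SMB = MC: 39.471 - 4.045Q = 4.505 + 2.042Q → Q* = 5.7444.

Q* = 5.744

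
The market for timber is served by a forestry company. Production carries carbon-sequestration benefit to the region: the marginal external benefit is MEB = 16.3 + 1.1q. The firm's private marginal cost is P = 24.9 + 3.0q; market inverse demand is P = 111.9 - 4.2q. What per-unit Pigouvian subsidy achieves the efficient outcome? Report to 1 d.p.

subsidy = 34.9 per unit

Social marginal cost = private MC − MEB = 8.6 + 1.9q.
Set SMC = demand: 8.6 + 1.9q = 111.9 - 4.2q → q* = 16.9344.
The Pigouvian subsidy equals MEB at q*: 16.3 + 1.1×16.9344 = 34.9278.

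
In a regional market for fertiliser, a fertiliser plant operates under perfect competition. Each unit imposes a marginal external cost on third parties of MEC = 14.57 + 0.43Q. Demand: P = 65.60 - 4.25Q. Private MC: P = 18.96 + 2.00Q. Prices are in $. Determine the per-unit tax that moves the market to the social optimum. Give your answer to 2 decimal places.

Social marginal cost = private MC + MEC = 33.53 + 2.43Q.
Set SMC = demand: 33.53 + 2.43Q = 65.60 - 4.25Q → Q* = 4.8009.
The Pigouvian tax equals MEC at Q*: 14.57 + 0.43×4.8009 = 16.6344.

tax = $16.63 per unit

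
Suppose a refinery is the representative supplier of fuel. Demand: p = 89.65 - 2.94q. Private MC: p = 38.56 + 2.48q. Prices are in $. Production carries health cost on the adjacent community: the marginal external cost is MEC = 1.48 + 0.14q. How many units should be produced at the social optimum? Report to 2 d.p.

Social marginal cost = private MC + MEC = 40.04 + 2.62q.
Set SMC = demand: 40.04 + 2.62q = 89.65 - 2.94q → q* = 8.9227.

q* = 8.92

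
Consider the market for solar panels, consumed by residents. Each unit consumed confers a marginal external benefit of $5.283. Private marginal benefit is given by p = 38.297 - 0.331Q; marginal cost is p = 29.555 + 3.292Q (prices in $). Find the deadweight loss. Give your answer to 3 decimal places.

Market equilibrium (private): 29.555 + 3.292Q = 38.297 - 0.331Q → Q_m = 2.4129.
Social marginal benefit = demand + MEB = 43.580 - 0.331Q.
Set SMB = MC: 43.580 - 0.331Q = 29.555 + 3.292Q → Q* = 3.8711.
Between Q* and Q_m the wedge SMB − MC runs linearly from 0 to MEB(Q_m), so the loss is a triangle.
DWL = ½ × 1.4582 × 5.2830 = 3.8518.

DWL = $3.852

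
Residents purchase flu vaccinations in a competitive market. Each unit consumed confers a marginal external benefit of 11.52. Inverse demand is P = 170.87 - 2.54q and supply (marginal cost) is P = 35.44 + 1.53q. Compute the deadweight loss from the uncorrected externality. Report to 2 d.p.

DWL = 16.30

Market equilibrium (private): 35.44 + 1.53q = 170.87 - 2.54q → q_m = 33.2752.
Social marginal benefit = demand + MEB = 182.39 - 2.54q.
Set SMB = MC: 182.39 - 2.54q = 35.44 + 1.53q → q* = 36.1057.
The loss is the area between SMB and MC from q* to q_m; with linear curves that's a triangle of height MEB(q_m).
DWL = ½ × 2.8305 × 11.5200 = 16.3037.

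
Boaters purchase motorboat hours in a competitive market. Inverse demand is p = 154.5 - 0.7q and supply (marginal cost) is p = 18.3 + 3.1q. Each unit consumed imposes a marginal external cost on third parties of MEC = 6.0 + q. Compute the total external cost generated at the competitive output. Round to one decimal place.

Market equilibrium (private): 18.3 + 3.1q = 154.5 - 0.7q → q_m = 35.8421.
Total external cost = ∫₀^{q_m} (6.0 + 1.0q) dq = 6.0×35.8421 + ½×1.0×35.8421² = 857.3807.

857.4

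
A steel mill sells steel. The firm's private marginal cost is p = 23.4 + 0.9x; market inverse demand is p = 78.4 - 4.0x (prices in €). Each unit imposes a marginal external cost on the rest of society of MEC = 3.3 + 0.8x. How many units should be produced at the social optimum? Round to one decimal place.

Social marginal cost = private MC + MEC = 26.7 + 1.7x.
Set SMC = demand: 26.7 + 1.7x = 78.4 - 4.0x → x* = 9.0702.

x* = 9.1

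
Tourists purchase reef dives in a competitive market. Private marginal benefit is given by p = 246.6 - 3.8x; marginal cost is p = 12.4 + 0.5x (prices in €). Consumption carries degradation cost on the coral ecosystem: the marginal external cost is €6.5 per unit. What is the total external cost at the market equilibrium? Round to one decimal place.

Market equilibrium (private): 12.4 + 0.5x = 246.6 - 3.8x → x_m = 54.4651.
Total external cost = MEC × x_m = 6.5 × 54.4651 = 354.0232.

€354.0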